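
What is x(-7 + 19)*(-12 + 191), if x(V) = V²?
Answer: 25776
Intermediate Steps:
x(-7 + 19)*(-12 + 191) = (-7 + 19)²*(-12 + 191) = 12²*179 = 144*179 = 25776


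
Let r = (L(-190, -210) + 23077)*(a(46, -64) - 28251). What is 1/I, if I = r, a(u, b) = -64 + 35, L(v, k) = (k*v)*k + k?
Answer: 1/236311441240 ≈ 4.2317e-12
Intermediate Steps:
L(v, k) = k + v*k**2 (L(v, k) = v*k**2 + k = k + v*k**2)
a(u, b) = -29
r = 236311441240 (r = (-210*(1 - 210*(-190)) + 23077)*(-29 - 28251) = (-210*(1 + 39900) + 23077)*(-28280) = (-210*39901 + 23077)*(-28280) = (-8379210 + 23077)*(-28280) = -8356133*(-28280) = 236311441240)
I = 236311441240
1/I = 1/236311441240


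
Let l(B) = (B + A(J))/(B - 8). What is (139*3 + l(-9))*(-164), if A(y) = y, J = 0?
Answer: -1164072/17 ≈ -68475.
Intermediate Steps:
l(B) = B/(-8 + B) (l(B) = (B + 0)/(B - 8) = B/(-8 + B))
(139*3 + l(-9))*(-164) = (139*3 - 9/(-8 - 9))*(-164) = (417 - 9/(-17))*(-164) = (417 - 9*(-1/17))*(-164) = (417 + 9/17)*(-164) = (7098/17)*(-164) = -1164072/17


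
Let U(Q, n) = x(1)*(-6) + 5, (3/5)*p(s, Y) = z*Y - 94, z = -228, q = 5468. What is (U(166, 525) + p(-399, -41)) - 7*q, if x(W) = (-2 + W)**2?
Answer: -68561/3 ≈ -22854.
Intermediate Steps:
p(s, Y) = -470/3 - 380*Y (p(s, Y) = 5*(-228*Y - 94)/3 = 5*(-94 - 228*Y)/3 = -470/3 - 380*Y)
U(Q, n) = -1 (U(Q, n) = (-2 + 1)**2*(-6) + 5 = (-1)**2*(-6) + 5 = 1*(-6) + 5 = -6 + 5 = -1)
(U(166, 525) + p(-399, -41)) - 7*q = (-1 + (-470/3 - 380*(-41))) - 7*5468 = (-1 + (-470/3 + 15580)) - 38276 = (-1 + 46270/3) - 38276 = 46267/3 - 38276 = -68561/3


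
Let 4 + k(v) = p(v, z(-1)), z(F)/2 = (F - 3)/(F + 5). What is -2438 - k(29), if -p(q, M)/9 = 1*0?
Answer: -2434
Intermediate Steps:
z(F) = 2*(-3 + F)/(5 + F) (z(F) = 2*((F - 3)/(F + 5)) = 2*((-3 + F)/(5 + F)) = 2*(-3 + F)/(5 + F))
p(q, M) = 0 (p(q, M) = -9*0 = 0)
k(v) = -4 (k(v) = -4 + 0 = -4)
-2438 - k(29) = -2438 - 1*(-4) = -2438 + 4 = -2434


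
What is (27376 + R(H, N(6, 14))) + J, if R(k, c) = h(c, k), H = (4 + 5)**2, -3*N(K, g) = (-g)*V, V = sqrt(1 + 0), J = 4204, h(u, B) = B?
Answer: 31661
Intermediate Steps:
V = 1 (V = sqrt(1) = 1)
N(K, g) = g/3 (N(K, g) = -(-g)/3 = -(-1)*g/3 = g/3)
H = 81 (H = 9**2 = 81)
R(k, c) = k
(27376 + R(H, N(6, 14))) + J = (27376 + 81) + 4204 = 27457 + 4204 = 31661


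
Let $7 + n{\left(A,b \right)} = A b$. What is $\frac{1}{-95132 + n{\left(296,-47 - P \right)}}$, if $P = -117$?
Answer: $- \frac{1}{74419} \approx -1.3437 \cdot 10^{-5}$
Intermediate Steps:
$n{\left(A,b \right)} = -7 + A b$
$\frac{1}{-95132 + n{\left(296,-47 - P \right)}} = \frac{1}{-95132 - \left(7 - 296 \left(-47 - -117\right)\right)} = \frac{1}{-95132 - \left(7 - 296 \left(-47 + 117\right)\right)} = \frac{1}{-95132 + \left(-7 + 296 \cdot 70\right)} = \frac{1}{-95132 + \left(-7 + 20720\right)} = \frac{1}{-95132 + 20713} = \frac{1}{-74419} = - \frac{1}{74419}$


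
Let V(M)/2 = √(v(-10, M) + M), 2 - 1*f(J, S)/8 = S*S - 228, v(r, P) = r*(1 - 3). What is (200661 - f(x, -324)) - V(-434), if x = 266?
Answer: 1038629 - 6*I*√46 ≈ 1.0386e+6 - 40.694*I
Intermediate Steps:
v(r, P) = -2*r (v(r, P) = r*(-2) = -2*r)
f(J, S) = 1840 - 8*S² (f(J, S) = 16 - 8*(S*S - 228) = 16 - 8*(S² - 228) = 16 - 8*(-228 + S²) = 16 + (1824 - 8*S²) = 1840 - 8*S²)
V(M) = 2*√(20 + M) (V(M) = 2*√(-2*(-10) + M) = 2*√(20 + M))
(200661 - f(x, -324)) - V(-434) = (200661 - (1840 - 8*(-324)²)) - 2*√(20 - 434) = (200661 - (1840 - 8*104976)) - 2*√(-414) = (200661 - (1840 - 839808)) - 2*3*I*√46 = (200661 - 1*(-837968)) - 6*I*√46 = (200661 + 837968) - 6*I*√46 = 1038629 - 6*I*√46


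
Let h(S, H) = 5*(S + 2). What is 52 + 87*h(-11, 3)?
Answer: -3863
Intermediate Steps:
h(S, H) = 10 + 5*S (h(S, H) = 5*(2 + S) = 10 + 5*S)
52 + 87*h(-11, 3) = 52 + 87*(10 + 5*(-11)) = 52 + 87*(10 - 55) = 52 + 87*(-45) = 52 - 3915 = -3863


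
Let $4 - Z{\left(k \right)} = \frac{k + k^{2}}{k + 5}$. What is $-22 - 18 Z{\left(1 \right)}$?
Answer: $-88$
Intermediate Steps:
$Z{\left(k \right)} = 4 - \frac{k + k^{2}}{5 + k}$ ($Z{\left(k \right)} = 4 - \frac{k + k^{2}}{k + 5} = 4 - \frac{k + k^{2}}{5 + k}$)
$-22 - 18 Z{\left(1 \right)} = -22 - 18 \frac{20 - 1^{2} + 3 \cdot 1}{5 + 1} = -22 - 18 \frac{20 - 1 + 3}{6} = -22 - 18 \cdot \frac{1}{6} \cdot 22 = -22 - 66 = -88$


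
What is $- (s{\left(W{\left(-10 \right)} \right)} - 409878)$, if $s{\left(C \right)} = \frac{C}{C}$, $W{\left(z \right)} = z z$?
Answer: $409877$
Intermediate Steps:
$W{\left(z \right)} = z^{2}$
$s{\left(C \right)} = 1$
$- (s{\left(W{\left(-10 \right)} \right)} - 409878) = - (1 - 409878) = \left(-1\right) \left(-409877\right) = 409877$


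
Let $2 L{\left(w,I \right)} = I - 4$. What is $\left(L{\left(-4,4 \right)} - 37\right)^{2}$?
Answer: $1369$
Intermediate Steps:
$L{\left(w,I \right)} = -2 + \frac{I}{2}$ ($L{\left(w,I \right)} = \frac{I - 4}{2} = \frac{-4 + I}{2} = -2 + \frac{I}{2}$)
$\left(L{\left(-4,4 \right)} - 37\right)^{2} = \left(\left(-2 + \frac{1}{2} \cdot 4\right) - 37\right)^{2} = \left(\left(-2 + 2\right) - 37\right)^{2} = \left(0 - 37\right)^{2} = \left(-37\right)^{2} = 1369$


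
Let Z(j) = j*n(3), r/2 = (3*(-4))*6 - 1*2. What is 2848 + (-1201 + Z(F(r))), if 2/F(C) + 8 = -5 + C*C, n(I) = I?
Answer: 12018161/7297 ≈ 1647.0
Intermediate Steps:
r = -148 (r = 2*((3*(-4))*6 - 1*2) = 2*(-12*6 - 2) = 2*(-72 - 2) = 2*(-74) = -148)
F(C) = 2/(-13 + C**2) (F(C) = 2/(-8 + (-5 + C*C)) = 2/(-8 + (-5 + C**2)) = 2/(-13 + C**2))
Z(j) = 3*j (Z(j) = j*3 = 3*j)
2848 + (-1201 + Z(F(r))) = 2848 + (-1201 + 3*(2/(-13 + (-148)**2))) = 2848 + (-1201 + 3*(2/(-13 + 21904))) = 2848 + (-1201 + 3*(2/21891)) = 2848 + (-1201 + 2/7297) = 2848 - 8763695/7297 = 12018161/7297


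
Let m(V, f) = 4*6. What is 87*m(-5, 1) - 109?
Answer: 1979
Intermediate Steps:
m(V, f) = 24
87*m(-5, 1) - 109 = 87*24 - 109 = 2088 - 109 = 1979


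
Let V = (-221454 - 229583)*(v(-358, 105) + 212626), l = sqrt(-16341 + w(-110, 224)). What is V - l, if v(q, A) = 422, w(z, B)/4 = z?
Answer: -96092530776 - I*sqrt(16781) ≈ -9.6093e+10 - 129.54*I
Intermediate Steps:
w(z, B) = 4*z
l = I*sqrt(16781) (l = sqrt(-16341 + 4*(-110)) = sqrt(-16341 - 440) = sqrt(-16781) = I*sqrt(16781) ≈ 129.54*I)
V = -96092530776 (V = (-221454 - 229583)*(422 + 212626) = -451037*213048 = -96092530776)
V - l = -96092530776 - I*sqrt(16781)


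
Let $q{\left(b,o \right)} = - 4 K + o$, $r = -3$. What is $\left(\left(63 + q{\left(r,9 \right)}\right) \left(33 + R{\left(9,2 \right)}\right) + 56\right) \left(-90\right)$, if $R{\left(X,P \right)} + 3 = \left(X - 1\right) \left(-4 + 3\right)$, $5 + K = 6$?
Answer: $-139680$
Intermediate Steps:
$K = 1$ ($K = -5 + 6 = 1$)
$R{\left(X,P \right)} = -2 - X$ ($R{\left(X,P \right)} = -3 + \left(X - 1\right) \left(-4 + 3\right) = -3 + \left(-1 + X\right) \left(-1\right) = -3 - \left(-1 + X\right) = -2 - X$)
$q{\left(b,o \right)} = -4 + o$ ($q{\left(b,o \right)} = \left(-4\right) 1 + o = -4 + o$)
$\left(\left(63 + q{\left(r,9 \right)}\right) \left(33 + R{\left(9,2 \right)}\right) + 56\right) \left(-90\right) = \left(\left(63 + \left(-4 + 9\right)\right) \left(33 - 11\right) + 56\right) \left(-90\right) = \left(\left(63 + 5\right) \left(33 - 11\right) + 56\right) \left(-90\right) = \left(68 \left(33 - 11\right) + 56\right) \left(-90\right) = \left(68 \cdot 22 + 56\right) \left(-90\right) = \left(1496 + 56\right) \left(-90\right) = 1552 \left(-90\right) = -139680$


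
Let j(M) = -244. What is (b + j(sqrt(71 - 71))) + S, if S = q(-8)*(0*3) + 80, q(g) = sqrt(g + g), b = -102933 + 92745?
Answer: -10352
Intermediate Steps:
b = -10188
q(g) = sqrt(2)*sqrt(g) (q(g) = sqrt(2*g) = sqrt(2)*sqrt(g))
S = 80 (S = (sqrt(2)*sqrt(-8))*(0*3) + 80 = (sqrt(2)*(2*I*sqrt(2)))*0 + 80 = (4*I)*0 + 80 = 0 + 80 = 80)
(b + j(sqrt(71 - 71))) + S = (-10188 - 244) + 80 = -10432 + 80 = -10352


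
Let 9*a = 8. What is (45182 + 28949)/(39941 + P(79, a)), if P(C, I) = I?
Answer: 667179/359477 ≈ 1.8560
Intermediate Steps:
a = 8/9 (a = (1/9)*8 = 8/9 ≈ 0.88889)
(45182 + 28949)/(39941 + P(79, a)) = (45182 + 28949)/(39941 + 8/9) = 74131/(359477/9) = 74131*(9/359477) = 667179/359477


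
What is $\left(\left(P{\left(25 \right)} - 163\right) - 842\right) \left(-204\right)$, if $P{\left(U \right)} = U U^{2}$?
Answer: $-2982480$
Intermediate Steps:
$P{\left(U \right)} = U^{3}$
$\left(\left(P{\left(25 \right)} - 163\right) - 842\right) \left(-204\right) = \left(\left(25^{3} - 163\right) - 842\right) \left(-204\right) = \left(\left(15625 - 163\right) - 842\right) \left(-204\right) = \left(15462 - 842\right) \left(-204\right) = 14620 \left(-204\right) = -2982480$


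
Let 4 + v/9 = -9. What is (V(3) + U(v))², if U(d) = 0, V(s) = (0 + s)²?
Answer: 81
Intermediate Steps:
v = -117 (v = -36 + 9*(-9) = -36 - 81 = -117)
V(s) = s²
(V(3) + U(v))² = (3² + 0)² = (9 + 0)² = 9² = 81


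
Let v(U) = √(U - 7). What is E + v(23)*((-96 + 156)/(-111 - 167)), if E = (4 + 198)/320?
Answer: -5161/22240 ≈ -0.23206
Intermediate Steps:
v(U) = √(-7 + U)
E = 101/160 (E = 202*(1/320) = 101/160 ≈ 0.63125)
E + v(23)*((-96 + 156)/(-111 - 167)) = 101/160 + √(-7 + 23)*((-96 + 156)/(-111 - 167)) = 101/160 + √16*(60/(-278)) = 101/160 + 4*(60*(-1/278)) = 101/160 + 4*(-30/139) = 101/160 - 120/139 = -5161/22240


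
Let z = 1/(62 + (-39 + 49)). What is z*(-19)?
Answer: -19/72 ≈ -0.26389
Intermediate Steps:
z = 1/72 (z = 1/(62 + 10) = 1/72 ≈ 0.013889)
z*(-19) = (1/72)*(-19) = -19/72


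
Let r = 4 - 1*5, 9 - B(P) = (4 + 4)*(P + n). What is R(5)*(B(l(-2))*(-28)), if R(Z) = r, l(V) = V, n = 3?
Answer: 28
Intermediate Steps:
B(P) = -15 - 8*P (B(P) = 9 - (4 + 4)*(P + 3) = 9 - 8*(3 + P) = 9 - (24 + 8*P) = 9 + (-24 - 8*P) = -15 - 8*P)
r = -1 (r = 4 - 5 = -1)
R(Z) = -1
R(5)*(B(l(-2))*(-28)) = -(-15 - 8*(-2))*(-28) = -(-15 + 16)*(-28) = -(-28) = -1*(-28) = 28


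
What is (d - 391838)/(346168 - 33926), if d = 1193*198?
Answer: -11116/22303 ≈ -0.49841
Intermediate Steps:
d = 236214
(d - 391838)/(346168 - 33926) = (236214 - 391838)/(346168 - 33926) = -155624/312242 = -155624*1/312242 = -11116/22303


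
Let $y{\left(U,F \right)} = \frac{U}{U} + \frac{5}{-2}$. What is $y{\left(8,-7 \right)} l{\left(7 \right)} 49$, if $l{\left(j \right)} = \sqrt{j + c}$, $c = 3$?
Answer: $- \frac{147 \sqrt{10}}{2} \approx -232.43$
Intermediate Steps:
$y{\left(U,F \right)} = - \frac{3}{2}$ ($y{\left(U,F \right)} = 1 + 5 \left(- \frac{1}{2}\right) = 1 - \frac{5}{2} = - \frac{3}{2}$)
$l{\left(j \right)} = \sqrt{3 + j}$ ($l{\left(j \right)} = \sqrt{j + 3} = \sqrt{3 + j}$)
$y{\left(8,-7 \right)} l{\left(7 \right)} 49 = - \frac{3 \sqrt{3 + 7}}{2} \cdot 49 = - \frac{3 \sqrt{10}}{2} \cdot 49 = - \frac{147 \sqrt{10}}{2}$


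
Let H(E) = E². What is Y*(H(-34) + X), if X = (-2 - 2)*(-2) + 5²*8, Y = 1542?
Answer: 2103288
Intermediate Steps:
X = 208 (X = -4*(-2) + 25*8 = 8 + 200 = 208)
Y*(H(-34) + X) = 1542*((-34)² + 208) = 1542*(1156 + 208) = 1542*1364 = 2103288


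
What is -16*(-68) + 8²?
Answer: 1152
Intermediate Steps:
-16*(-68) + 8² = 1088 + 64 = 1152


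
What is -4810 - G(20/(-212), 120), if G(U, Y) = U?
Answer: -254925/53 ≈ -4809.9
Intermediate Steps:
-4810 - G(20/(-212), 120) = -4810 - 20/(-212) = -4810 - 20*(-1)/212 = -4810 - 1*(-5/53) = -4810 + 5/53 = -254925/53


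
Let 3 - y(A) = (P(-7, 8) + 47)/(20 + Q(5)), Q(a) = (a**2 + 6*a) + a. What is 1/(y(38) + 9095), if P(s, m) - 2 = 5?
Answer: 40/363893 ≈ 0.00010992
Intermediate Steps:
Q(a) = a**2 + 7*a
P(s, m) = 7 (P(s, m) = 2 + 5 = 7)
y(A) = 93/40 (y(A) = 3 - (7 + 47)/(20 + 5*(7 + 5)) = 3 - 54/(20 + 5*12) = 3 - 54/(20 + 60) = 3 - 54/80 = 3 - 1*27/40 = 3 - 27/40 = 93/40)
1/(y(38) + 9095) = 1/(93/40 + 9095) = 1/(363893/40) = 40/363893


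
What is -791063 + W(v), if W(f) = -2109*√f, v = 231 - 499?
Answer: -791063 - 4218*I*√67 ≈ -7.9106e+5 - 34526.0*I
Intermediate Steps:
v = -268
-791063 + W(v) = -791063 - 4218*I*√67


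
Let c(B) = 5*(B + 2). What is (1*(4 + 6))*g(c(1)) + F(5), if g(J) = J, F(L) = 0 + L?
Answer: 155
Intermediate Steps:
F(L) = L
c(B) = 10 + 5*B (c(B) = 5*(2 + B) = 10 + 5*B)
(1*(4 + 6))*g(c(1)) + F(5) = (1*(4 + 6))*(10 + 5*1) + 5 = (1*10)*(10 + 5) + 5 = 10*15 + 5 = 150 + 5 = 155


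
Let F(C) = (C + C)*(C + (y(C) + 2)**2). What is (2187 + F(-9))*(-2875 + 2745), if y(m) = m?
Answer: -190710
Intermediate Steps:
F(C) = 2*C*(C + (2 + C)**2) (F(C) = (C + C)*(C + (C + 2)**2) = (2*C)*(C + (2 + C)**2) = 2*C*(C + (2 + C)**2))
(2187 + F(-9))*(-2875 + 2745) = (2187 + 2*(-9)*(-9 + (2 - 9)**2))*(-2875 + 2745) = (2187 + 2*(-9)*(-9 + (-7)**2))*(-130) = (2187 + 2*(-9)*(-9 + 49))*(-130) = (2187 + 2*(-9)*40)*(-130) = (2187 - 720)*(-130) = 1467*(-130) = -190710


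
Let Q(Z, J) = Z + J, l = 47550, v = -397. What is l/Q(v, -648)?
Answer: -9510/209 ≈ -45.502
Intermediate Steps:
Q(Z, J) = J + Z
l/Q(v, -648) = 47550/(-648 - 397) = 47550/(-1045) = 47550*(-1/1045) = -9510/209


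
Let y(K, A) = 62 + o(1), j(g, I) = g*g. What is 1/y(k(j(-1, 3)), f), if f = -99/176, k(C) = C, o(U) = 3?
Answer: 1/65 ≈ 0.015385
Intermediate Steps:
j(g, I) = g**2
f = -9/16 (f = -99*1/176 = -9/16 ≈ -0.56250)
y(K, A) = 65 (y(K, A) = 62 + 3 = 65)
1/y(k(j(-1, 3)), f) = 1/65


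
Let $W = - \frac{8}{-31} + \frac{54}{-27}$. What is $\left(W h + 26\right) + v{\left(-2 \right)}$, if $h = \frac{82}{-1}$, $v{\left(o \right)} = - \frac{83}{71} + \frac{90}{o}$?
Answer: $\frac{269996}{2201} \approx 122.67$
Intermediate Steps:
$W = - \frac{54}{31}$ ($W = \left(-8\right) \left(- \frac{1}{31}\right) + 54 \left(- \frac{1}{27}\right) = \frac{8}{31} - 2 = - \frac{54}{31} \approx -1.7419$)
$v{\left(o \right)} = - \frac{83}{71} + \frac{90}{o}$ ($v{\left(o \right)} = \left(-83\right) \frac{1}{71} + \frac{90}{o} = - \frac{83}{71} + \frac{90}{o}$)
$h = -82$ ($h = 82 \left(-1\right) = -82$)
$\left(W h + 26\right) + v{\left(-2 \right)} = \left(\left(- \frac{54}{31}\right) \left(-82\right) + 26\right) + \left(- \frac{83}{71} + \frac{90}{-2}\right) = \left(\frac{4428}{31} + 26\right) + \left(- \frac{83}{71} + 90 \left(- \frac{1}{2}\right)\right) = \frac{5234}{31} - \frac{3278}{71} = \frac{269996}{2201}$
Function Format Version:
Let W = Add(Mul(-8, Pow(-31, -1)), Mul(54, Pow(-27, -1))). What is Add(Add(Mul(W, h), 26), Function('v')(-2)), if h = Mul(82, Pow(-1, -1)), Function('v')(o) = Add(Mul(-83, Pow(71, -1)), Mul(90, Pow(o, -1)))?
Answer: Rational(269996, 2201) ≈ 122.67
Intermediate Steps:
W = Rational(-54, 31) (W = Add(Mul(-8, Rational(-1, 31)), Mul(54, Rational(-1, 27))) = Add(Rational(8, 31), -2) = Rational(-54, 31) ≈ -1.7419)
Function('v')(o) = Add(Rational(-83, 71), Mul(90, Pow(o, -1))) (Function('v')(o) = Add(Mul(-83, Rational(1, 71)), Mul(90, Pow(o, -1))) = Add(Rational(-83, 71), Mul(90, Pow(o, -1))))
h = -82 (h = Mul(82, -1) = -82)
Add(Add(Mul(W, h), 26), Function('v')(-2)) = Add(Add(Mul(Rational(-54, 31), -82), 26), Add(Rational(-83, 71), Mul(90, Pow(-2, -1)))) = Add(Add(Rational(4428, 31), 26), Add(Rational(-83, 71), Mul(90, Rational(-1, 2)))) = Add(Rational(5234, 31), Add(Rational(-83, 71), -45)) = Add(Rational(5234, 31), Rational(-3278, 71)) = Rational(269996, 2201)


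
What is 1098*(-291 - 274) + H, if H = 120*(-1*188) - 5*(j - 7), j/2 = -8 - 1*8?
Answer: -642735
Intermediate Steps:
j = -32 (j = 2*(-8 - 1*8) = 2*(-8 - 8) = 2*(-16) = -32)
H = -22365 (H = 120*(-1*188) - 5*(-32 - 7) = 120*(-188) - 5*(-39) = -22560 + 195 = -22365)
1098*(-291 - 274) + H = 1098*(-291 - 274) - 22365 = 1098*(-565) - 22365 = -620370 - 22365 = -642735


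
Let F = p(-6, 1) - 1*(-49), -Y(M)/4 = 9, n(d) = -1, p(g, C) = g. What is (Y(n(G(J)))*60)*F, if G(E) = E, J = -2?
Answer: -92880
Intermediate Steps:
Y(M) = -36 (Y(M) = -4*9 = -36)
F = 43 (F = -6 - 1*(-49) = -6 + 49 = 43)
(Y(n(G(J)))*60)*F = -36*60*43 = -2160*43 = -92880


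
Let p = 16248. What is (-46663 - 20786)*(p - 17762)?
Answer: 102117786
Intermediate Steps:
(-46663 - 20786)*(p - 17762) = (-46663 - 20786)*(16248 - 17762) = -67449*(-1514) = 102117786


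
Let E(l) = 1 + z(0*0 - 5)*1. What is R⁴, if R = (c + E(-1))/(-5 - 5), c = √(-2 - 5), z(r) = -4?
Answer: (-3 + I*√7)⁴/10000 ≈ -0.0248 - 0.0063498*I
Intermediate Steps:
c = I*√7 (c = √(-7) = I*√7 ≈ 2.6458*I)
E(l) = -3 (E(l) = 1 - 4*1 = 1 - 4 = -3)
R = 3/10 - I*√7/10 (R = (I*√7 - 3)/(-5 - 5) = (-3 + I*√7)/(-10) = (-3 + I*√7)*(-⅒) = 3/10 - I*√7/10 ≈ 0.3 - 0.26458*I)
R⁴ = (3/10 - I*√7/10)⁴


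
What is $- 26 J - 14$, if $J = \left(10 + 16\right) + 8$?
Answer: $-898$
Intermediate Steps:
$J = 34$ ($J = 26 + 8 = 34$)
$- 26 J - 14 = \left(-26\right) 34 - 14 = -884 - 14 = -898$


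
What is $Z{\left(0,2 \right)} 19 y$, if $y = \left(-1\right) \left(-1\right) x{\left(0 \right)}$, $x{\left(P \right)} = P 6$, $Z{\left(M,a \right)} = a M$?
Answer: $0$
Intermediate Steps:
$Z{\left(M,a \right)} = M a$
$x{\left(P \right)} = 6 P$
$y = 0$ ($y = \left(-1\right) \left(-1\right) 6 \cdot 0 = 1 \cdot 0 = 0$)
$Z{\left(0,2 \right)} 19 y = 0 \cdot 2 \cdot 19 \cdot 0 = 0 \cdot 19 \cdot 0 = 0 \cdot 0 = 0$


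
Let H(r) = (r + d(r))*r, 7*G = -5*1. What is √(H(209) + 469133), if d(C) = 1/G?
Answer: √12813035/5 ≈ 715.91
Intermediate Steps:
G = -5/7 (G = (-5*1)/7 = (⅐)*(-5) = -5/7 ≈ -0.71429)
d(C) = -7/5 (d(C) = 1/(-5/7) = -7/5)
H(r) = r*(-7/5 + r) (H(r) = (r - 7/5)*r = (-7/5 + r)*r = r*(-7/5 + r))
√(H(209) + 469133) = √((⅕)*209*(-7 + 5*209) + 469133) = √((⅕)*209*(-7 + 1045) + 469133) = √((⅕)*209*1038 + 469133) = √(216942/5 + 469133) = √(2562607/5) = √12813035/5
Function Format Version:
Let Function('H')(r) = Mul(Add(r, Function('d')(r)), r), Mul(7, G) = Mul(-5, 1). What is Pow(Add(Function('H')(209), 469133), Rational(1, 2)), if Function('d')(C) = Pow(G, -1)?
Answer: Mul(Rational(1, 5), Pow(12813035, Rational(1, 2))) ≈ 715.91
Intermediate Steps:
G = Rational(-5, 7) (G = Mul(Rational(1, 7), Mul(-5, 1)) = Mul(Rational(1, 7), -5) = Rational(-5, 7) ≈ -0.71429)
Function('d')(C) = Rational(-7, 5) (Function('d')(C) = Pow(Rational(-5, 7), -1) = Rational(-7, 5))
Function('H')(r) = Mul(r, Add(Rational(-7, 5), r)) (Function('H')(r) = Mul(Add(r, Rational(-7, 5)), r) = Mul(Add(Rational(-7, 5), r), r) = Mul(r, Add(Rational(-7, 5), r)))
Pow(Add(Function('H')(209), 469133), Rational(1, 2)) = Pow(Add(Mul(Rational(1, 5), 209, Add(-7, Mul(5, 209))), 469133), Rational(1, 2)) = Pow(Add(Mul(Rational(1, 5), 209, Add(-7, 1045)), 469133), Rational(1, 2)) = Pow(Add(Mul(Rational(1, 5), 209, 1038), 469133), Rational(1, 2)) = Pow(Add(Rational(216942, 5), 469133), Rational(1, 2)) = Pow(Rational(2562607, 5), Rational(1, 2)) = Mul(Rational(1, 5), Pow(12813035, Rational(1, 2)))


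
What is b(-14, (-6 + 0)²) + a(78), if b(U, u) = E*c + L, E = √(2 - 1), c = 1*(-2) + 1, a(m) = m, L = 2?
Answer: 79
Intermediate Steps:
c = -1 (c = -2 + 1 = -1)
E = 1 (E = √1 = 1)
b(U, u) = 1 (b(U, u) = 1*(-1) + 2 = -1 + 2 = 1)
b(-14, (-6 + 0)²) + a(78) = 1 + 78 = 79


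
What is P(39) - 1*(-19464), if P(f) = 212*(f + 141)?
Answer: 57624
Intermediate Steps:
P(f) = 29892 + 212*f (P(f) = 212*(141 + f) = 29892 + 212*f)
P(39) - 1*(-19464) = (29892 + 212*39) - 1*(-19464) = (29892 + 8268) + 19464 = 38160 + 19464 = 57624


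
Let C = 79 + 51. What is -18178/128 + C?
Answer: -769/64 ≈ -12.016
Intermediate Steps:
C = 130
-18178/128 + C = -18178/128 + 130 = -149*61/64 + 130 = -9089/64 + 130 = -769/64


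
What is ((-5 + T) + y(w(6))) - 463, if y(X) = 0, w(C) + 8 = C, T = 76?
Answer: -392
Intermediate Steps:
w(C) = -8 + C
((-5 + T) + y(w(6))) - 463 = ((-5 + 76) + 0) - 463 = (71 + 0) - 463 = 71 - 463 = -392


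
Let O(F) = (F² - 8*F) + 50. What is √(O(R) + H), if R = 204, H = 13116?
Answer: 5*√2126 ≈ 230.54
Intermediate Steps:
O(F) = 50 + F² - 8*F
√(O(R) + H) = √((50 + 204² - 8*204) + 13116) = √((50 + 41616 - 1632) + 13116) = √(40034 + 13116) = √53150 = 5*√2126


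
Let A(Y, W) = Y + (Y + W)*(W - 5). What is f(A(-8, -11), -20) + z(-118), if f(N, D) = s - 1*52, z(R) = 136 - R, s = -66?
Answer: 136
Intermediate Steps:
A(Y, W) = Y + (-5 + W)*(W + Y) (A(Y, W) = Y + (W + Y)*(-5 + W) = Y + (-5 + W)*(W + Y))
f(N, D) = -118 (f(N, D) = -66 - 1*52 = -66 - 52 = -118)
f(A(-8, -11), -20) + z(-118) = -118 + (136 - 1*(-118)) = -118 + (136 + 118) = -118 + 254 = 136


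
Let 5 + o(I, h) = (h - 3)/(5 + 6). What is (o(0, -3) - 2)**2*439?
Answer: 3024271/121 ≈ 24994.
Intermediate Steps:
o(I, h) = -58/11 + h/11 (o(I, h) = -5 + (h - 3)/(5 + 6) = -5 + (-3 + h)/11 = -5 + (-3 + h)*(1/11) = -5 + (-3/11 + h/11) = -58/11 + h/11)
(o(0, -3) - 2)**2*439 = ((-58/11 + (1/11)*(-3)) - 2)**2*439 = ((-58/11 - 3/11) - 2)**2*439 = (-61/11 - 2)**2*439 = (-83/11)**2*439 = (6889/121)*439 = 3024271/121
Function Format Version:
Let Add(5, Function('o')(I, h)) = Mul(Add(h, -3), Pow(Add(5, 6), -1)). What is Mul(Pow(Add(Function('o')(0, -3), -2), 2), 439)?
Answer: Rational(3024271, 121) ≈ 24994.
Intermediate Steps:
Function('o')(I, h) = Add(Rational(-58, 11), Mul(Rational(1, 11), h)) (Function('o')(I, h) = Add(-5, Mul(Add(h, -3), Pow(Add(5, 6), -1))) = Add(-5, Mul(Add(-3, h), Pow(11, -1))) = Add(-5, Mul(Add(-3, h), Rational(1, 11))) = Add(-5, Add(Rational(-3, 11), Mul(Rational(1, 11), h))) = Add(Rational(-58, 11), Mul(Rational(1, 11), h)))
Mul(Pow(Add(Function('o')(0, -3), -2), 2), 439) = Mul(Pow(Add(Add(Rational(-58, 11), Mul(Rational(1, 11), -3)), -2), 2), 439) = Mul(Pow(Add(Add(Rational(-58, 11), Rational(-3, 11)), -2), 2), 439) = Mul(Pow(Add(Rational(-61, 11), -2), 2), 439) = Mul(Pow(Rational(-83, 11), 2), 439) = Mul(Rational(6889, 121), 439) = Rational(3024271, 121)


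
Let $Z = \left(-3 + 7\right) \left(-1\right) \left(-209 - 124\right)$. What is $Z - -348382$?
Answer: $349714$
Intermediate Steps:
$Z = 1332$ ($Z = 4 \left(-1\right) \left(-333\right) = \left(-4\right) \left(-333\right) = 1332$)
$Z - -348382 = 1332 - -348382 = 1332 + 348382 = 349714$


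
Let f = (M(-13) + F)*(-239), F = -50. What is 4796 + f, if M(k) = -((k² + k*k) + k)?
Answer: 94421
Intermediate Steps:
M(k) = -k - 2*k² (M(k) = -((k² + k²) + k) = -(2*k² + k) = -(k + 2*k²) = -k - 2*k²)
f = 89625 (f = (-1*(-13)*(1 + 2*(-13)) - 50)*(-239) = (-1*(-13)*(1 - 26) - 50)*(-239) = (-1*(-13)*(-25) - 50)*(-239) = (-325 - 50)*(-239) = -375*(-239) = 89625)
4796 + f = 4796 + 89625 = 94421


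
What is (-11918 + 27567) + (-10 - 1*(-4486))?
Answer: 20125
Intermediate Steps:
(-11918 + 27567) + (-10 - 1*(-4486)) = 15649 + (-10 + 4486) = 15649 + 4476 = 20125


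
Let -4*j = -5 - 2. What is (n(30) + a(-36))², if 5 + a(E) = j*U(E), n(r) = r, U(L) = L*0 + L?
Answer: 1444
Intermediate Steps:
U(L) = L (U(L) = 0 + L = L)
j = 7/4 (j = -(-5 - 2)/4 = -¼*(-7) = 7/4 ≈ 1.7500)
a(E) = -5 + 7*E/4
(n(30) + a(-36))² = (30 + (-5 + (7/4)*(-36)))² = (30 + (-5 - 63))² = (30 - 68)² = (-38)² = 1444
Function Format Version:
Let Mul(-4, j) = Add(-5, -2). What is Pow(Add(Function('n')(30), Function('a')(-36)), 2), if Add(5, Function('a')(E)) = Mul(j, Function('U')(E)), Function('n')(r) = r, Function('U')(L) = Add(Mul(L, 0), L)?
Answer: 1444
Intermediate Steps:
Function('U')(L) = L (Function('U')(L) = Add(0, L) = L)
j = Rational(7, 4) (j = Mul(Rational(-1, 4), Add(-5, -2)) = Mul(Rational(-1, 4), -7) = Rational(7, 4) ≈ 1.7500)
Function('a')(E) = Add(-5, Mul(Rational(7, 4), E))
Pow(Add(Function('n')(30), Function('a')(-36)), 2) = Pow(Add(30, Add(-5, Mul(Rational(7, 4), -36))), 2) = Pow(Add(30, Add(-5, -63)), 2) = Pow(Add(30, -68), 2) = Pow(-38, 2) = 1444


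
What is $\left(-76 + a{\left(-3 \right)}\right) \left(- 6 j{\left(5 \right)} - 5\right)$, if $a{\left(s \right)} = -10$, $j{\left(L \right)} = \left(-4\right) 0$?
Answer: $430$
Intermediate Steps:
$j{\left(L \right)} = 0$
$\left(-76 + a{\left(-3 \right)}\right) \left(- 6 j{\left(5 \right)} - 5\right) = \left(-76 - 10\right) \left(\left(-6\right) 0 - 5\right) = - 86 \left(0 - 5\right) = \left(-86\right) \left(-5\right) = 430$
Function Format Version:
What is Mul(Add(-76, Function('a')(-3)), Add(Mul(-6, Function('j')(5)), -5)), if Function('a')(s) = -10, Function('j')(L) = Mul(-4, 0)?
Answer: 430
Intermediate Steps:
Function('j')(L) = 0
Mul(Add(-76, Function('a')(-3)), Add(Mul(-6, Function('j')(5)), -5)) = Mul(Add(-76, -10), Add(Mul(-6, 0), -5)) = Mul(-86, Add(0, -5)) = Mul(-86, -5) = 430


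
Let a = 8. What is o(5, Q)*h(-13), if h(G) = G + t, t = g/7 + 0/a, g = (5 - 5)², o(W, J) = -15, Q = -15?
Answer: 195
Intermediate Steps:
g = 0 (g = 0² = 0)
t = 0 (t = 0/7 + 0/8 = 0*(⅐) + 0*(⅛) = 0 + 0 = 0)
h(G) = G (h(G) = G + 0 = G)
o(5, Q)*h(-13) = -15*(-13) = 195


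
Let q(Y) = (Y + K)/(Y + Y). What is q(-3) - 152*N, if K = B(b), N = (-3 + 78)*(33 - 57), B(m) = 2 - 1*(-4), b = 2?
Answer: 547199/2 ≈ 2.7360e+5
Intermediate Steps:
B(m) = 6 (B(m) = 2 + 4 = 6)
N = -1800 (N = 75*(-24) = -1800)
K = 6
q(Y) = (6 + Y)/(2*Y) (q(Y) = (Y + 6)/(Y + Y) = (6 + Y)/((2*Y)) = (6 + Y)*(1/(2*Y)) = (6 + Y)/(2*Y))
q(-3) - 152*N = (½)*(6 - 3)/(-3) - 152*(-1800) = (½)*(-⅓)*3 + 273600 = -½ + 273600 = 547199/2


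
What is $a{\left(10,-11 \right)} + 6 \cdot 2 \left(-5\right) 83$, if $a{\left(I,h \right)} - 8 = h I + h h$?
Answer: $-4961$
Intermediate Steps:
$a{\left(I,h \right)} = 8 + h^{2} + I h$ ($a{\left(I,h \right)} = 8 + \left(h I + h h\right) = 8 + \left(I h + h^{2}\right) = 8 + \left(h^{2} + I h\right) = 8 + h^{2} + I h$)
$a{\left(10,-11 \right)} + 6 \cdot 2 \left(-5\right) 83 = \left(8 + \left(-11\right)^{2} + 10 \left(-11\right)\right) + 6 \cdot 2 \left(-5\right) 83 = \left(8 + 121 - 110\right) + 12 \left(-5\right) 83 = 19 - 4980 = -4961$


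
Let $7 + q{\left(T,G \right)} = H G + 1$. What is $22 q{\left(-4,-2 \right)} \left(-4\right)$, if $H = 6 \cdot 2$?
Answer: $2640$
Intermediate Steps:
$H = 12$
$q{\left(T,G \right)} = -6 + 12 G$ ($q{\left(T,G \right)} = -7 + \left(12 G + 1\right) = -7 + \left(1 + 12 G\right) = -6 + 12 G$)
$22 q{\left(-4,-2 \right)} \left(-4\right) = 22 \left(-6 + 12 \left(-2\right)\right) \left(-4\right) = 22 \left(-6 - 24\right) \left(-4\right) = 22 \left(-30\right) \left(-4\right) = \left(-660\right) \left(-4\right) = 2640$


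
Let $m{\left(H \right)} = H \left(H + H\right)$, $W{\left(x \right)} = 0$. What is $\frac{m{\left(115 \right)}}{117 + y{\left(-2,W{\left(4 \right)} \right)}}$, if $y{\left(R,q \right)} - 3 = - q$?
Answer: $\frac{2645}{12} \approx 220.42$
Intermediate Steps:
$m{\left(H \right)} = 2 H^{2}$ ($m{\left(H \right)} = H 2 H = 2 H^{2}$)
$y{\left(R,q \right)} = 3 - q$
$\frac{m{\left(115 \right)}}{117 + y{\left(-2,W{\left(4 \right)} \right)}} = \frac{2 \cdot 115^{2}}{117 + \left(3 - 0\right)} = \frac{2 \cdot 13225}{117 + \left(3 + 0\right)} = \frac{1}{117 + 3} \cdot 26450 = \frac{1}{120} \cdot 26450 = \frac{2645}{12}$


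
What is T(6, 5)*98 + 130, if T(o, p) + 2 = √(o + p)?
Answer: -66 + 98*√11 ≈ 259.03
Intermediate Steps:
T(o, p) = -2 + √(o + p)
T(6, 5)*98 + 130 = (-2 + √(6 + 5))*98 + 130 = (-2 + √11)*98 + 130 = (-196 + 98*√11) + 130 = -66 + 98*√11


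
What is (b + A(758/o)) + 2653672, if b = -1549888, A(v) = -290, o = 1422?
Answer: 1103494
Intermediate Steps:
(b + A(758/o)) + 2653672 = (-1549888 - 290) + 2653672 = -1550178 + 2653672 = 1103494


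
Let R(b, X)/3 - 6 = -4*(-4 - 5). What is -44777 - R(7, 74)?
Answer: -44903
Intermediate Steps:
R(b, X) = 126 (R(b, X) = 18 + 3*(-4*(-4 - 5)) = 18 + 3*(-4*(-9)) = 18 + 3*36 = 18 + 108 = 126)
-44777 - R(7, 74) = -44777 - 1*126 = -44777 - 126 = -44903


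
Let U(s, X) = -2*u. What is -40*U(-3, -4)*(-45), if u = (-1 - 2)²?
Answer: -32400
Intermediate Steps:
u = 9 (u = (-3)² = 9)
U(s, X) = -18 (U(s, X) = -2*9 = -18)
-40*U(-3, -4)*(-45) = -40*(-18)*(-45) = 720*(-45) = -32400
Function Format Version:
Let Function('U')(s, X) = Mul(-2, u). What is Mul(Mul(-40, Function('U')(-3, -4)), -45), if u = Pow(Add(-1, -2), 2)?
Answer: -32400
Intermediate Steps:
u = 9 (u = Pow(-3, 2) = 9)
Function('U')(s, X) = -18 (Function('U')(s, X) = Mul(-2, 9) = -18)
Mul(Mul(-40, Function('U')(-3, -4)), -45) = Mul(Mul(-40, -18), -45) = Mul(720, -45) = -32400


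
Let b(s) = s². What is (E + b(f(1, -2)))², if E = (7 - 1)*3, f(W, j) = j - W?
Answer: 729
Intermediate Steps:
E = 18 (E = 6*3 = 18)
(E + b(f(1, -2)))² = (18 + (-2 - 1*1)²)² = (18 + (-2 - 1)²)² = (18 + (-3)²)² = (18 + 9)² = 27² = 729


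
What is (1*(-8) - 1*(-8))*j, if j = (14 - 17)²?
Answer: 0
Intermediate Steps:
j = 9 (j = (-3)² = 9)
(1*(-8) - 1*(-8))*j = (1*(-8) - 1*(-8))*9 = (-8 + 8)*9 = 0*9 = 0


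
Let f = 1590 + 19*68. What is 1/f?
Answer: 1/2882 ≈ 0.00034698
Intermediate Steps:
f = 2882 (f = 1590 + 1292 = 2882)
1/f = 1/2882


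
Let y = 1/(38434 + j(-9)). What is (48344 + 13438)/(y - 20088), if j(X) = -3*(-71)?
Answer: -2387688954/776340935 ≈ -3.0756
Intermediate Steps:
j(X) = 213
y = 1/38647 (y = 1/(38434 + 213) = 1/38647 ≈ 2.5875e-5)
(48344 + 13438)/(y - 20088) = (48344 + 13438)/(1/38647 - 20088) = 61782/(-776340935/38647) = 61782*(-38647/776340935) = -2387688954/776340935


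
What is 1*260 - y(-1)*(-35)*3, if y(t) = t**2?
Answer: 365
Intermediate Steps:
1*260 - y(-1)*(-35)*3 = 1*260 - (-1)**2*(-35)*3 = 260 - 1*(-35)*3 = 260 - (-35)*3 = 260 - 1*(-105) = 260 + 105 = 365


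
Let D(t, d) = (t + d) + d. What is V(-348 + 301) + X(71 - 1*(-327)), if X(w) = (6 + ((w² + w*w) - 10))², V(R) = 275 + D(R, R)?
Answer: 100364774550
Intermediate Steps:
D(t, d) = t + 2*d (D(t, d) = (d + t) + d = t + 2*d)
V(R) = 275 + 3*R (V(R) = 275 + (R + 2*R) = 275 + 3*R)
X(w) = (-4 + 2*w²)² (X(w) = (6 + ((w² + w²) - 10))² = (6 + (2*w² - 10))² = (6 + (-10 + 2*w²))² = (-4 + 2*w²)²)
V(-348 + 301) + X(71 - 1*(-327)) = (275 + 3*(-348 + 301)) + 4*(-2 + (71 - 1*(-327))²)² = (275 + 3*(-47)) + 4*(-2 + (71 + 327)²)² = (275 - 141) + 4*(-2 + 398²)² = 134 + 4*(-2 + 158404)² = 134 + 4*158402² = 134 + 4*25091193604 = 134 + 100364774416 = 100364774550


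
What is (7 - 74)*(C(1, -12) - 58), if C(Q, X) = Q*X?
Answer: 4690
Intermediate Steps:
(7 - 74)*(C(1, -12) - 58) = (7 - 74)*(1*(-12) - 58) = -67*(-12 - 58) = -67*(-70) = 4690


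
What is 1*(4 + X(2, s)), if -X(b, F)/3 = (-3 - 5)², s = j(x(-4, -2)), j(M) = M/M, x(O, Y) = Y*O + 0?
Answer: -188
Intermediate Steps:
x(O, Y) = O*Y (x(O, Y) = O*Y + 0 = O*Y)
j(M) = 1
s = 1
X(b, F) = -192 (X(b, F) = -3*(-3 - 5)² = -3*(-8)² = -3*64 = -192)
1*(4 + X(2, s)) = 1*(4 - 192) = 1*(-188) = -188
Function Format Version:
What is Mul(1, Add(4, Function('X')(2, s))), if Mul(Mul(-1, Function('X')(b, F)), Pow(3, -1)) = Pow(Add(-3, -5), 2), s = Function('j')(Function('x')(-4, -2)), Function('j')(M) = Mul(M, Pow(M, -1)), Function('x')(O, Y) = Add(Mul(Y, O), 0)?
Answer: -188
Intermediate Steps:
Function('x')(O, Y) = Mul(O, Y) (Function('x')(O, Y) = Add(Mul(O, Y), 0) = Mul(O, Y))
Function('j')(M) = 1
s = 1
Function('X')(b, F) = -192 (Function('X')(b, F) = Mul(-3, Pow(Add(-3, -5), 2)) = Mul(-3, Pow(-8, 2)) = Mul(-3, 64) = -192)
Mul(1, Add(4, Function('X')(2, s))) = Mul(1, Add(4, -192)) = Mul(1, -188) = -188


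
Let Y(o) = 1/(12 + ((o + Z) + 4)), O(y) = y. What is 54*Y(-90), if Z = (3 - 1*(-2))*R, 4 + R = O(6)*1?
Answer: -27/32 ≈ -0.84375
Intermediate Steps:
R = 2 (R = -4 + 6*1 = -4 + 6 = 2)
Z = 10 (Z = (3 - 1*(-2))*2 = (3 + 2)*2 = 5*2 = 10)
Y(o) = 1/(26 + o) (Y(o) = 1/(12 + ((o + 10) + 4)) = 1/(12 + ((10 + o) + 4)) = 1/(12 + (14 + o)) = 1/(26 + o))
54*Y(-90) = 54/(26 - 90) = 54/(-64) = 54*(-1/64) = -27/32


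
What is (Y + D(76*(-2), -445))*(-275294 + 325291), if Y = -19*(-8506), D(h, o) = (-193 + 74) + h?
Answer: 8066665971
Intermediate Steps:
D(h, o) = -119 + h
Y = 161614
(Y + D(76*(-2), -445))*(-275294 + 325291) = (161614 + (-119 + 76*(-2)))*(-275294 + 325291) = (161614 + (-119 - 152))*49997 = (161614 - 271)*49997 = 161343*49997 = 8066665971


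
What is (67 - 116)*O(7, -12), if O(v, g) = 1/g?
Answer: 49/12 ≈ 4.0833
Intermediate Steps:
(67 - 116)*O(7, -12) = (67 - 116)/(-12) = -49*(-1/12) = 49/12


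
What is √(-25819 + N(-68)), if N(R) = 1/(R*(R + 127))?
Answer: I*√103896586487/2006 ≈ 160.68*I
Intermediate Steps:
N(R) = 1/(R*(127 + R))
√(-25819 + N(-68)) = √(-25819 + 1/((-68)*(127 - 68))) = √(-25819 - 1/68/59) = √(-25819 - 1/68*1/59) = √(-25819 - 1/4012) = √(-103585829/4012) = I*√103896586487/2006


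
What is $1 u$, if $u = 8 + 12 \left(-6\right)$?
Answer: $-64$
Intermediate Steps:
$u = -64$ ($u = 8 - 72 = -64$)
$1 u = 1 \left(-64\right) = -64$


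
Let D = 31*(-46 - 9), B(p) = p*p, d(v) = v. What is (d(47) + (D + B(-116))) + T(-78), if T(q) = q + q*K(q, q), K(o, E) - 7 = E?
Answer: 17258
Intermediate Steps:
B(p) = p²
K(o, E) = 7 + E
D = -1705 (D = 31*(-55) = -1705)
T(q) = q + q*(7 + q)
(d(47) + (D + B(-116))) + T(-78) = (47 + (-1705 + (-116)²)) - 78*(8 - 78) = (47 + (-1705 + 13456)) - 78*(-70) = (47 + 11751) + 5460 = 11798 + 5460 = 17258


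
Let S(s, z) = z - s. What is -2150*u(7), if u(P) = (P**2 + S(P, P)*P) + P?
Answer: -120400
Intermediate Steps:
u(P) = P + P**2 (u(P) = (P**2 + (P - P)*P) + P = (P**2 + 0*P) + P = (P**2 + 0) + P = P**2 + P = P + P**2)
-2150*u(7) = -15050*(1 + 7) = -15050*8 = -2150*56 = -120400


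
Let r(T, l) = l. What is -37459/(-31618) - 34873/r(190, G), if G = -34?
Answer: 275972030/268753 ≈ 1026.9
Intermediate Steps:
-37459/(-31618) - 34873/r(190, G) = -37459/(-31618) - 34873/(-34) = -37459*(-1/31618) - 34873*(-1/34) = 37459/31618 + 34873/34 = 275972030/268753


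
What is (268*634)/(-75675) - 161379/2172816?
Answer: -42377763113/18269761200 ≈ -2.3196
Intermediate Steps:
(268*634)/(-75675) - 161379/2172816 = 169912*(-1/75675) - 161379*1/2172816 = -169912/75675 - 17931/241424 = -42377763113/18269761200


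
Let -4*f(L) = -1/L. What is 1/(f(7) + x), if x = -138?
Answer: -28/3863 ≈ -0.0072483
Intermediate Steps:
f(L) = 1/(4*L) (f(L) = -(-1)/(4*L) = 1/(4*L))
1/(f(7) + x) = 1/((¼)/7 - 138) = 1/((¼)*(⅐) - 138) = 1/(1/28 - 138) = 1/(-3863/28) = -28/3863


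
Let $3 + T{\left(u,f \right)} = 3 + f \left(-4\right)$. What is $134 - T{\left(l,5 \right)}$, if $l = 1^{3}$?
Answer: $154$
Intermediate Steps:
$l = 1$
$T{\left(u,f \right)} = - 4 f$ ($T{\left(u,f \right)} = -3 + \left(3 + f \left(-4\right)\right) = -3 - \left(-3 + 4 f\right) = - 4 f$)
$134 - T{\left(l,5 \right)} = 134 - \left(-4\right) 5 = 134 - -20 = 134 + 20 = 154$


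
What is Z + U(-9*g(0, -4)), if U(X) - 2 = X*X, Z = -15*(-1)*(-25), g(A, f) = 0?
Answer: -373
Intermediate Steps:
Z = -375 (Z = 15*(-25) = -375)
U(X) = 2 + X² (U(X) = 2 + X*X = 2 + X²)
Z + U(-9*g(0, -4)) = -375 + (2 + (-9*0)²) = -375 + (2 + 0²) = -375 + (2 + 0) = -375 + 2 = -373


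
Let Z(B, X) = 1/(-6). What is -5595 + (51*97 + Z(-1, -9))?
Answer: -3889/6 ≈ -648.17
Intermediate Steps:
Z(B, X) = -1/6 (Z(B, X) = 1*(-1/6) = -1/6)
-5595 + (51*97 + Z(-1, -9)) = -5595 + (51*97 - 1/6) = -5595 + (4947 - 1/6) = -5595 + 29681/6 = -3889/6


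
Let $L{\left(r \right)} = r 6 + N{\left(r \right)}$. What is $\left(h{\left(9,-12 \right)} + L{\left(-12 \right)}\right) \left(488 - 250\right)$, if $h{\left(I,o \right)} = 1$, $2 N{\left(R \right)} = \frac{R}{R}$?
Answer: $-16779$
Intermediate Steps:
$N{\left(R \right)} = \frac{1}{2}$ ($N{\left(R \right)} = \frac{R \frac{1}{R}}{2} = \frac{1}{2} \cdot 1 = \frac{1}{2}$)
$L{\left(r \right)} = \frac{1}{2} + 6 r$ ($L{\left(r \right)} = r 6 + \frac{1}{2} = 6 r + \frac{1}{2} = \frac{1}{2} + 6 r$)
$\left(h{\left(9,-12 \right)} + L{\left(-12 \right)}\right) \left(488 - 250\right) = \left(1 + \left(\frac{1}{2} + 6 \left(-12\right)\right)\right) \left(488 - 250\right) = \left(1 + \left(\frac{1}{2} - 72\right)\right) 238 = \left(1 - \frac{143}{2}\right) 238 = \left(- \frac{141}{2}\right) 238 = -16779$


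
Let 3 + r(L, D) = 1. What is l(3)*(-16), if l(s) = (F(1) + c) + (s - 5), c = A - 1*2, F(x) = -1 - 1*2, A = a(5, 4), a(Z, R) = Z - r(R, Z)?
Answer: 0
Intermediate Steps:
r(L, D) = -2 (r(L, D) = -3 + 1 = -2)
a(Z, R) = 2 + Z (a(Z, R) = Z - 1*(-2) = Z + 2 = 2 + Z)
A = 7 (A = 2 + 5 = 7)
F(x) = -3 (F(x) = -1 - 2 = -3)
c = 5 (c = 7 - 1*2 = 7 - 2 = 5)
l(s) = -3 + s (l(s) = (-3 + 5) + (s - 5) = 2 + (-5 + s) = -3 + s)
l(3)*(-16) = (-3 + 3)*(-16) = 0*(-16) = 0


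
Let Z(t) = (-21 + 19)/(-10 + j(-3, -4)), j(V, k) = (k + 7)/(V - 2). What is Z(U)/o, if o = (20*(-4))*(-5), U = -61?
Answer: 1/2120 ≈ 0.00047170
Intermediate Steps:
j(V, k) = (7 + k)/(-2 + V)
o = 400 (o = -80*(-5) = 400)
Z(t) = 10/53 (Z(t) = (-21 + 19)/(-10 + (7 - 4)/(-2 - 3)) = -2/(-10 + 3/(-5)) = -2/(-10 - 1/5*3) = -2/(-10 - 3/5) = -2/(-53/5) = -2*(-5/53) = 10/53)
Z(U)/o = (10/53)/400 = (10/53)*(1/400) = 1/2120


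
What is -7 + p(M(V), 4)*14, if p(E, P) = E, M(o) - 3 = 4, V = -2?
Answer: 91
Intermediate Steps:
M(o) = 7 (M(o) = 3 + 4 = 7)
-7 + p(M(V), 4)*14 = -7 + 7*14 = -7 + 98 = 91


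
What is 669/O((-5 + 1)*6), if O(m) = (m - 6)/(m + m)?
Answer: 5352/5 ≈ 1070.4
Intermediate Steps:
O(m) = (-6 + m)/(2*m) (O(m) = (-6 + m)/((2*m)) = (-6 + m)*(1/(2*m)) = (-6 + m)/(2*m))
669/O((-5 + 1)*6) = 669/(((-6 + (-5 + 1)*6)/(2*(((-5 + 1)*6))))) = 669/(((-6 - 4*6)/(2*((-4*6))))) = 669/(((½)*(-6 - 24)/(-24))) = 669/(((½)*(-1/24)*(-30))) = 669/(5/8) = 669*(8/5) = 5352/5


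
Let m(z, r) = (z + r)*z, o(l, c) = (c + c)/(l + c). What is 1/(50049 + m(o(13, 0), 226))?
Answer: 1/50049 ≈ 1.9980e-5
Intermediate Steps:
o(l, c) = 2*c/(c + l) (o(l, c) = (2*c)/(c + l) = 2*c/(c + l))
m(z, r) = z*(r + z) (m(z, r) = (r + z)*z = z*(r + z))
1/(50049 + m(o(13, 0), 226)) = 1/(50049 + (2*0/(0 + 13))*(226 + 2*0/(0 + 13))) = 1/(50049 + (2*0/13)*(226 + 2*0/13)) = 1/(50049 + (2*0*(1/13))*(226 + 2*0*(1/13))) = 1/(50049 + 0*(226 + 0)) = 1/(50049 + 0*226) = 1/(50049 + 0) = 1/50049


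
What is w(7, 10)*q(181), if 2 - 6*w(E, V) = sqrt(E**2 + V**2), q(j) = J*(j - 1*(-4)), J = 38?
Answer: 7030/3 - 3515*sqrt(149)/3 ≈ -11959.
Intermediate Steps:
q(j) = 152 + 38*j (q(j) = 38*(j - 1*(-4)) = 38*(j + 4) = 38*(4 + j) = 152 + 38*j)
w(E, V) = 1/3 - sqrt(E**2 + V**2)/6
w(7, 10)*q(181) = (1/3 - sqrt(7**2 + 10**2)/6)*(152 + 38*181) = (1/3 - sqrt(49 + 100)/6)*(152 + 6878) = (1/3 - sqrt(149)/6)*7030 = 7030/3 - 3515*sqrt(149)/3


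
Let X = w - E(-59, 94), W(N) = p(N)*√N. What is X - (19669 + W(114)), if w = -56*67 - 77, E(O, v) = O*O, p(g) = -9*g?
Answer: -26979 + 1026*√114 ≈ -16024.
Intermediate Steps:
W(N) = -9*N^(3/2) (W(N) = (-9*N)*√N = -9*N^(3/2))
E(O, v) = O²
w = -3829 (w = -3752 - 77 = -3829)
X = -7310 (X = -3829 - 1*(-59)² = -3829 - 1*3481 = -3829 - 3481 = -7310)
X - (19669 + W(114)) = -7310 - (19669 - 1026*√114) = -7310 + (-19669 + 1026*√114) = -26979 + 1026*√114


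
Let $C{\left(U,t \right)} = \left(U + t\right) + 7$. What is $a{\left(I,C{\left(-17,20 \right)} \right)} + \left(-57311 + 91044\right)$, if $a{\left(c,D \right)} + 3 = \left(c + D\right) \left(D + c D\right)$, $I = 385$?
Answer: $1558430$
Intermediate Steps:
$C{\left(U,t \right)} = 7 + U + t$
$a{\left(c,D \right)} = -3 + \left(D + c\right) \left(D + D c\right)$ ($a{\left(c,D \right)} = -3 + \left(c + D\right) \left(D + c D\right) = -3 + \left(D + c\right) \left(D + D c\right)$)
$a{\left(I,C{\left(-17,20 \right)} \right)} + \left(-57311 + 91044\right) = \left(-3 + \left(7 - 17 + 20\right)^{2} + \left(7 - 17 + 20\right) 385 + \left(7 - 17 + 20\right) 385^{2} + 385 \left(7 - 17 + 20\right)^{2}\right) + \left(-57311 + 91044\right) = \left(-3 + 10^{2} + 10 \cdot 385 + 10 \cdot 148225 + 385 \cdot 10^{2}\right) + 33733 = \left(-3 + 100 + 3850 + 1482250 + 385 \cdot 100\right) + 33733 = \left(-3 + 100 + 3850 + 1482250 + 38500\right) + 33733 = 1524697 + 33733 = 1558430$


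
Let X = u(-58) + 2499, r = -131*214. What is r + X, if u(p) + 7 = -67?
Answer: -25609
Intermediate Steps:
r = -28034
u(p) = -74 (u(p) = -7 - 67 = -74)
X = 2425 (X = -74 + 2499 = 2425)
r + X = -28034 + 2425 = -25609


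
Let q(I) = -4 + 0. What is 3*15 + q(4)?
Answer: 41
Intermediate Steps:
q(I) = -4
3*15 + q(4) = 3*15 - 4 = 45 - 4 = 41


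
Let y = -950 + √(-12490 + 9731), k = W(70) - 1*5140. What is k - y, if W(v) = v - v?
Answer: -4190 - I*√2759 ≈ -4190.0 - 52.526*I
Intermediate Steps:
W(v) = 0
k = -5140 (k = 0 - 1*5140 = 0 - 5140 = -5140)
y = -950 + I*√2759 (y = -950 + √(-2759) = -950 + I*√2759 ≈ -950.0 + 52.526*I)
k - y = -5140 - (-950 + I*√2759) = -5140 + (950 - I*√2759) = -4190 - I*√2759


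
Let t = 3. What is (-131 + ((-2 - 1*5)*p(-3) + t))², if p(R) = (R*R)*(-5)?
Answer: 34969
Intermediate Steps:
p(R) = -5*R² (p(R) = R²*(-5) = -5*R²)
(-131 + ((-2 - 1*5)*p(-3) + t))² = (-131 + ((-2 - 1*5)*(-5*(-3)²) + 3))² = (-131 + ((-2 - 5)*(-5*9) + 3))² = (-131 + (-7*(-45) + 3))² = (-131 + (315 + 3))² = (-131 + 318)² = 187² = 34969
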